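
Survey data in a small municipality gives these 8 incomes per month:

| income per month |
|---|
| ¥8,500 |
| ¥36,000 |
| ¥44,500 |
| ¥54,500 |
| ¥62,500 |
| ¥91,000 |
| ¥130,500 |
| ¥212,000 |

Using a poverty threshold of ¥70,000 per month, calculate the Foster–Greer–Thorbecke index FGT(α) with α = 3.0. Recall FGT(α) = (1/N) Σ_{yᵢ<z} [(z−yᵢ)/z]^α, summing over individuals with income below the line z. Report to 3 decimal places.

0.107

Below z: ¥8,500, ¥36,000, ¥44,500, ¥54,500, ¥62,500 (q = 5 of N = 8).
Shortfall ratios: (70000−8500)/70000 = 0.8786; (70000−36000)/70000 = 0.4857; (70000−44500)/70000 = 0.3643; (70000−54500)/70000 = 0.2214; (70000−62500)/70000 = 0.1071.
Raised to α = 3.0: 0.67816; 0.11459; 0.04834; 0.01086; 0.00123.
Sum = 0.853176; FGT(3.0) = 0.853176 / 8 = 0.107.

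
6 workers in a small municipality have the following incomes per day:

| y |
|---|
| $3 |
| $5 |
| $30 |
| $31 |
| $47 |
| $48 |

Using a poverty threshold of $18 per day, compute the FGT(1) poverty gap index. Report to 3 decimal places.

0.259

Poor units: $3, $5 (q = 2 of N = 6).
Shortfall ratios: (18−3)/18 = 0.8333; (18−5)/18 = 0.7222.
Σ = 1.555556. Dividing by the full population N = 6 gives P₁ = 0.259.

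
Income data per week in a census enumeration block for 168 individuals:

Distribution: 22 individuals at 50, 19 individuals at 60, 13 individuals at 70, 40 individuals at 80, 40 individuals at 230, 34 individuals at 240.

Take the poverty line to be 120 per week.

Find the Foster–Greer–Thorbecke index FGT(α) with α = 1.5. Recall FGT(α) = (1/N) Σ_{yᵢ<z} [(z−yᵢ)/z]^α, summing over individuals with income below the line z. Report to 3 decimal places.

Below z: 22×50, 19×60, 13×70, 40×80 (q = 94 of N = 168).
Gap ratios (z−y)/z: (120−50)/120 = 0.5833 (×22); (120−60)/120 = 0.5000 (×19); (120−70)/120 = 0.4167 (×13); (120−80)/120 = 0.3333 (×40).
Raised to α = 1.5: 0.44553 (×22); 0.35355 (×19); 0.26896 (×13); 0.19245 (×40).
Sum = 27.713582; FGT(1.5) = 27.713582 / 168 = 0.165.

0.165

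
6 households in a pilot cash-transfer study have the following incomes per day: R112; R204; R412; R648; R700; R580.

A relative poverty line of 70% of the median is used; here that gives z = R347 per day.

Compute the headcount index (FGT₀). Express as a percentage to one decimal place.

33.3%

2 of the 6 households have income below R347.
H = 2/6 = 33.3%.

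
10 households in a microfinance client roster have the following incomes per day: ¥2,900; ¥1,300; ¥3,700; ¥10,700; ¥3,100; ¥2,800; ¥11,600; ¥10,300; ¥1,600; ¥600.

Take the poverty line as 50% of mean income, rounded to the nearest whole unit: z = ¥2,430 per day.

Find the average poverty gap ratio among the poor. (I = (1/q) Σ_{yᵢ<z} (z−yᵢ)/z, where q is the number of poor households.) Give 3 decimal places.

0.520

Poor units: ¥600, ¥1,300, ¥1,600 (q = 3 of N = 10).
Relative gaps: 0.7531, 0.4650, 0.3416; sum = 1.559671.
I averages over the q = 3 poor units only: 1.559671 / 3 = 0.520.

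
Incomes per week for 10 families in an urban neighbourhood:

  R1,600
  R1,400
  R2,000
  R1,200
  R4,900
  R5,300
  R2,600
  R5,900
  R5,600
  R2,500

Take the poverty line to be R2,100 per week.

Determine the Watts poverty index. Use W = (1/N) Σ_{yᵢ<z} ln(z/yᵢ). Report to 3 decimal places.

Incomes under z: R1,200, R1,400, R1,600, R2,000 (q = 4 of N = 10).
Log gaps: ln(2100/1200) = 0.5596; ln(2100/1400) = 0.4055; ln(2100/1600) = 0.2719; ln(2100/2000) = 0.0488.
W = 1.285805 / 10 = 0.129.

0.129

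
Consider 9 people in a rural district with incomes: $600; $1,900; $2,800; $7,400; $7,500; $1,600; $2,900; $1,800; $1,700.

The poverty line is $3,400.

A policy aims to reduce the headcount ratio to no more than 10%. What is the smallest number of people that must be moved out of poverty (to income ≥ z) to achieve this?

Currently q = 7 of N = 9 are below the line (H = 0.778).
A headcount ratio of at most 10% allows at most ⌊0.10 × 9⌋ = 0 poor people.
So at least 7 − 0 = 7 must be lifted.

7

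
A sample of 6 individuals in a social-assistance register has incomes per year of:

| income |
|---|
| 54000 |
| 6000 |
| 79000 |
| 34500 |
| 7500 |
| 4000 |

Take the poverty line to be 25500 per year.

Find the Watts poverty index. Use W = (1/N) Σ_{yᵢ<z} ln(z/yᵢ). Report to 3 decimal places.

Incomes under z: 4000, 6000, 7500 (q = 3 of N = 6).
Log shortfalls: ln(25500/4000) = 1.8524; ln(25500/6000) = 1.4469; ln(25500/7500) = 1.2238.
W = 4.523079 / 6 = 0.754.

0.754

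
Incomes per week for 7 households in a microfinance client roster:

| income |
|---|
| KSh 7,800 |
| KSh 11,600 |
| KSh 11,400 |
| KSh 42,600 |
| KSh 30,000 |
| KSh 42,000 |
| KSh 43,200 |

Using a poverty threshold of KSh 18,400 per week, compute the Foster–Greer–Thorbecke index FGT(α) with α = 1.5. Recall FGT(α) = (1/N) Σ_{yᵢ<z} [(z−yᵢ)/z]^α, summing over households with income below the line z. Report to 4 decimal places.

Incomes under z: KSh 7,800, KSh 11,400, KSh 11,600 (q = 3 of N = 7).
Shortfall ratios: (18400−7800)/18400 = 0.5761; (18400−11400)/18400 = 0.3804; (18400−11600)/18400 = 0.3696.
Raised to α = 1.5: 0.43725; 0.23465; 0.22467.
Sum = 0.896568; FGT(1.5) = 0.896568 / 7 = 0.1281.

0.1281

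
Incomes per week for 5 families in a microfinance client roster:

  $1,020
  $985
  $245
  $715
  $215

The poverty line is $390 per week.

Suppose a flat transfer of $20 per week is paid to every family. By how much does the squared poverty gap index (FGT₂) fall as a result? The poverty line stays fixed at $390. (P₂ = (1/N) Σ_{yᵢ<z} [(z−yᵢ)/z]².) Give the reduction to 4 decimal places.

Before: below the line — $215, $245; squared poverty gap index (FGT₂) = 0.067916.
After the $20 transfer: below the line — $235, $265; squared poverty gap index (FGT₂) = 0.052137.
Reduction = 0.067916 − 0.052137 = 0.0158.

0.0158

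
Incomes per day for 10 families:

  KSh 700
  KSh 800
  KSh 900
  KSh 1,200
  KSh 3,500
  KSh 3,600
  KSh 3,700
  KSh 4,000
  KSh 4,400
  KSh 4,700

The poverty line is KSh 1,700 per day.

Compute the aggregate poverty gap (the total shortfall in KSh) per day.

KSh 3,200

Poor units: KSh 700, KSh 800, KSh 900, KSh 1,200 (q = 4 of N = 10).
Individual gaps: 1700−700 = 1000; 1700−800 = 900; 1700−900 = 800; 1700−1200 = 500.
Aggregate gap = KSh 3,200.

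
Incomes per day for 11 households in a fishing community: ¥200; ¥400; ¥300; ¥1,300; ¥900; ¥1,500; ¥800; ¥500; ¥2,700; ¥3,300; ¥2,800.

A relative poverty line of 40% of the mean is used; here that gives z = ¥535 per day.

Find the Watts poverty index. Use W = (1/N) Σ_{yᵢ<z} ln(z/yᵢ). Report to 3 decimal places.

Below the line: ¥200, ¥300, ¥400, ¥500 (q = 4 of N = 11).
Log shortfalls: ln(535/200) = 0.9839; ln(535/300) = 0.5785; ln(535/400) = 0.2908; ln(535/500) = 0.0677.
W = 1.920895 / 11 = 0.175.

0.175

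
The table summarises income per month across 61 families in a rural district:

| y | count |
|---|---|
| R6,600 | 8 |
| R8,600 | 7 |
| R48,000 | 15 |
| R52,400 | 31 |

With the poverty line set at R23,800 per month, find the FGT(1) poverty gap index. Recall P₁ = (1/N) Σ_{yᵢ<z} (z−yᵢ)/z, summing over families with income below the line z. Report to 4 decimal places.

0.1681

Below the line: 8×R6,600, 7×R8,600 (q = 15 of N = 61).
Relative gaps: (23800−6600)/23800 = 0.7227 (×8); (23800−8600)/23800 = 0.6387 (×7).
Sum of shortfalls = 10.252101; P₁ averages over all N: 10.252101 / 61 = 0.1681.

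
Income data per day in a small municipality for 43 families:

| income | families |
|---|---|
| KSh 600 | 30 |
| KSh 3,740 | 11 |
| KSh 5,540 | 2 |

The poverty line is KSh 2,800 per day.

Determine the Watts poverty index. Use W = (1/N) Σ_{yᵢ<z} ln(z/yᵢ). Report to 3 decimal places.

1.075

Below z: 30×KSh 600 (q = 30 of N = 43).
Log gaps: ln(2800/600) = 1.5404 (×30).
W = 46.213351 / 43 = 1.075.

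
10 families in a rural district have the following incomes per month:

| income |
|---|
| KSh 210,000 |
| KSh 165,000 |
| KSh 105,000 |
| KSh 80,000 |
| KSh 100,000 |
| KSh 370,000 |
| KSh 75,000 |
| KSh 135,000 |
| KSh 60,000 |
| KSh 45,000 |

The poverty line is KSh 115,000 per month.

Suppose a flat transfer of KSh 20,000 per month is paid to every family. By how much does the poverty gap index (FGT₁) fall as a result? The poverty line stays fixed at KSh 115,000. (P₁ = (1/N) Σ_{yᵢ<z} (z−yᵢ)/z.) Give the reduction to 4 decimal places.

0.0913

Before: below the line — KSh 45,000, KSh 60,000, KSh 75,000, KSh 80,000, KSh 100,000, KSh 105,000; poverty gap index (FGT₁) = 0.195652.
After the KSh 20,000 transfer: below the line — KSh 65,000, KSh 80,000, KSh 95,000, KSh 100,000; poverty gap index (FGT₁) = 0.104348.
Reduction = 0.195652 − 0.104348 = 0.0913.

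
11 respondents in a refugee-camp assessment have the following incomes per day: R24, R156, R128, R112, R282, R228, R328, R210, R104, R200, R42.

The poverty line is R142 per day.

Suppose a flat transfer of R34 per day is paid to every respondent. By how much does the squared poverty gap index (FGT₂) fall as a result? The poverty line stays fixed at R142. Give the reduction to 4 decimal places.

Before: below the line — R24, R42, R104, R112, R128; squared poverty gap index (FGT₂) = 0.119313.
After the R34 transfer: below the line — R58, R76, R138; squared poverty gap index (FGT₂) = 0.051523.
Reduction = 0.119313 − 0.051523 = 0.0678.

0.0678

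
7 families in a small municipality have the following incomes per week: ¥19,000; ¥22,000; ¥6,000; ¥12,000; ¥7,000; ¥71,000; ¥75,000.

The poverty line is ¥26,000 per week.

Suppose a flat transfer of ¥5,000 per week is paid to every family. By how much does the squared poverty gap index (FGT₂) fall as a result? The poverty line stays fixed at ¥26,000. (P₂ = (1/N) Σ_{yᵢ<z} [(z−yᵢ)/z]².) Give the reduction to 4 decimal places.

0.1090

Before: below the line — ¥6,000, ¥7,000, ¥12,000, ¥19,000, ¥22,000; squared poverty gap index (FGT₂) = 0.215976.
After the ¥5,000 transfer: below the line — ¥11,000, ¥12,000, ¥17,000, ¥24,000; squared poverty gap index (FGT₂) = 0.106932.
Reduction = 0.215976 − 0.106932 = 0.1090.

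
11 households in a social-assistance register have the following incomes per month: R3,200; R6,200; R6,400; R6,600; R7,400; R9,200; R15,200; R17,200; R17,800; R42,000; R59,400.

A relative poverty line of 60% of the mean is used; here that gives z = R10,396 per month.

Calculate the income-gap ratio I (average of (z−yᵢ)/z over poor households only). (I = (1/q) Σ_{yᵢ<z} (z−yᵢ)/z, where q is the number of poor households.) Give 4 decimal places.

0.3748

Incomes under z: R3,200, R6,200, R6,400, R6,600, R7,400, R9,200 (q = 6 of N = 11).
Relative gaps: 0.6922, 0.4036, 0.3844, 0.3651, 0.2882, 0.1150; sum = 2.248557.
The income-gap ratio divides by q (the poor only): 2.248557 / 6 = 0.3748.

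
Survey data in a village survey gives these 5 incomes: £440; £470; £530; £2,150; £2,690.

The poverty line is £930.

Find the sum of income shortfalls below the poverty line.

Poor units: £440, £470, £530 (q = 3 of N = 5).
Individual gaps: 930−440 = 490; 930−470 = 460; 930−530 = 400.
Aggregate gap = £1,350.

£1,350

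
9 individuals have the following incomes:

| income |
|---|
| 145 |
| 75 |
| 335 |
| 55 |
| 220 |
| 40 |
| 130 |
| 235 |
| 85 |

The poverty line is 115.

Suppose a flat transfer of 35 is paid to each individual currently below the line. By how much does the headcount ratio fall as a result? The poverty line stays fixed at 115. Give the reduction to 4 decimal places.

Before: below the line — 40, 55, 75, 85; headcount ratio = 0.444444.
After the 35 transfer: below the line — 75, 90, 110; headcount ratio = 0.333333.
Reduction = 0.444444 − 0.333333 = 0.1111.

0.1111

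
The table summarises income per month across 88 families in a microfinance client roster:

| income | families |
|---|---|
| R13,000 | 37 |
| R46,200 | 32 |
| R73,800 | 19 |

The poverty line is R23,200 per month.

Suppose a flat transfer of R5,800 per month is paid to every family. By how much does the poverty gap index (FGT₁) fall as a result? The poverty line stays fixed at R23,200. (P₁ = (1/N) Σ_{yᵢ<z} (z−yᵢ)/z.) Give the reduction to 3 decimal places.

0.105

Before: below the line — 37×R13,000; poverty gap index (FGT₁) = 0.18486.
After the R5,800 transfer: below the line — 37×R18,800; poverty gap index (FGT₁) = 0.07974.
Reduction = 0.18486 − 0.07974 = 0.105.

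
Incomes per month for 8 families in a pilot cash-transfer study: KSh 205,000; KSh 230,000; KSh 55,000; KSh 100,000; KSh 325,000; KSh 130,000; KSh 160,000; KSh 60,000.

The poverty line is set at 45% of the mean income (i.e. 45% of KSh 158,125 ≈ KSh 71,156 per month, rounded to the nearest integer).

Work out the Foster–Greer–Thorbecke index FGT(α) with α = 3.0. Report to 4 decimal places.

Poor units: KSh 55,000, KSh 60,000 (q = 2 of N = 8).
Shortfall ratios: (71156−55000)/71156 = 0.2271; (71156−60000)/71156 = 0.1568.
Raised to α = 3.0: 0.01170; 0.00385.
Sum = 0.015559; FGT(3.0) = 0.015559 / 8 = 0.0019.

0.0019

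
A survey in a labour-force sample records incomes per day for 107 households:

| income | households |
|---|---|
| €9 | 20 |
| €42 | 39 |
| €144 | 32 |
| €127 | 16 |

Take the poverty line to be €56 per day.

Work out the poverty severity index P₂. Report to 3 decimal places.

0.154

Incomes under z: 20×€9, 39×€42 (q = 59 of N = 107).
Relative gaps: (56−9)/56 = 0.8393 (×20); (56−42)/56 = 0.2500 (×39).
Squared: 0.7044 (×20); 0.0625 (×39).
Sum = 16.525510; P₂ = 16.525510 / 107 = 0.154.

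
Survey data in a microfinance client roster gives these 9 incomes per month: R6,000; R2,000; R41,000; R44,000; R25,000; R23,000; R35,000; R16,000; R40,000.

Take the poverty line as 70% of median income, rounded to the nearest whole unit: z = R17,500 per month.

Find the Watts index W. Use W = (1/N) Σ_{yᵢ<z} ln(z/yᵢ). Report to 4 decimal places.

0.3699

Incomes under z: R2,000, R6,000, R16,000 (q = 3 of N = 9).
Log shortfalls: ln(17500/2000) = 2.1691; ln(17500/6000) = 1.0704; ln(17500/16000) = 0.0896.
W = 3.329107 / 9 = 0.3699.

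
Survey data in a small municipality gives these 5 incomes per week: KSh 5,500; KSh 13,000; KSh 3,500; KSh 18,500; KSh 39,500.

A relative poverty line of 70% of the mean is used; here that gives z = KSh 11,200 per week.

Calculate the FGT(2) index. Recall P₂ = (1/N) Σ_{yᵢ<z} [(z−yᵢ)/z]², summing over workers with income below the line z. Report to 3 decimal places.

0.146

Below the line: KSh 3,500, KSh 5,500 (q = 2 of N = 5).
Normalized shortfalls: (11200−3500)/11200 = 0.6875; (11200−5500)/11200 = 0.5089.
Squared: 0.4727; 0.2590.
Sum = 0.731665; P₂ = 0.731665 / 5 = 0.146.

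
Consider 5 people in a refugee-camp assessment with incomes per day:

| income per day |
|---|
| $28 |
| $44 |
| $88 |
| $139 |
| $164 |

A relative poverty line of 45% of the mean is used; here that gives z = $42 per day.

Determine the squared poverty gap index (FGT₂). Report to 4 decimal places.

Poor units: $28 (q = 1 of N = 5).
Shortfall ratios: (42−28)/42 = 0.3333.
Squared: 0.1111.
Sum = 0.111111; P₂ = 0.111111 / 5 = 0.0222.

0.0222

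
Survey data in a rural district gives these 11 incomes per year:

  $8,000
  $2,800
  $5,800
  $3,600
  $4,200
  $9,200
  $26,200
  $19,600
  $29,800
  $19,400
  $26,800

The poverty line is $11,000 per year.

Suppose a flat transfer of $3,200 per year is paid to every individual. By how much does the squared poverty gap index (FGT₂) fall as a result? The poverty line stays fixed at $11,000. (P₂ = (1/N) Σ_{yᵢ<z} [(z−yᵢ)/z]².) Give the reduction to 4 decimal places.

Before: below the line — $2,800, $3,600, $4,200, $5,800, $8,000, $9,200; squared poverty gap index (FGT₂) = 0.155913.
After the $3,200 transfer: below the line — $6,000, $6,800, $7,400, $9,000; squared poverty gap index (FGT₂) = 0.044778.
Reduction = 0.155913 − 0.044778 = 0.1111.

0.1111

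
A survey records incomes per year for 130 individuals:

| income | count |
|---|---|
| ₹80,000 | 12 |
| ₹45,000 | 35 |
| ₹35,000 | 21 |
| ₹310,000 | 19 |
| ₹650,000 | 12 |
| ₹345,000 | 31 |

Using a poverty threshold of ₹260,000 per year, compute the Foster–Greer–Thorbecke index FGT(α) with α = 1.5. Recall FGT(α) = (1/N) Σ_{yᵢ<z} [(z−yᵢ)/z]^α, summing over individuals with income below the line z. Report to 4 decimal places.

0.3857

Below z: 21×₹35,000, 35×₹45,000, 12×₹80,000 (q = 68 of N = 130).
Gap ratios (z−y)/z: (260000−35000)/260000 = 0.8654 (×21); (260000−45000)/260000 = 0.8269 (×35); (260000−80000)/260000 = 0.6923 (×12).
Raised to α = 1.5: 0.80503 (×21); 0.75197 (×35); 0.57603 (×12).
Sum = 50.136891; FGT(1.5) = 50.136891 / 130 = 0.3857.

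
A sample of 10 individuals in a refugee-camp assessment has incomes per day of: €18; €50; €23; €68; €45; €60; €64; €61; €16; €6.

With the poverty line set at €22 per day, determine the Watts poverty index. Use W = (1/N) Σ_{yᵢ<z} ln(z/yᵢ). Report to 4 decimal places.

0.1818

Poor units: €6, €16, €18 (q = 3 of N = 10).
Log gaps: ln(22/6) = 1.2993; ln(22/16) = 0.3185; ln(22/18) = 0.2007.
W = 1.818407 / 10 = 0.1818.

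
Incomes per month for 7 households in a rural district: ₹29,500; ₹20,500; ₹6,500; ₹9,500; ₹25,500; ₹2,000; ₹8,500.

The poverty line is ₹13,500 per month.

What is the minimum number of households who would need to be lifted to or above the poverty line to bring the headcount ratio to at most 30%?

2

Currently q = 4 of N = 7 are below the line (H = 0.571).
A headcount ratio of at most 30% allows at most ⌊0.30 × 7⌋ = 2 poor households.
So at least 4 − 2 = 2 must be lifted.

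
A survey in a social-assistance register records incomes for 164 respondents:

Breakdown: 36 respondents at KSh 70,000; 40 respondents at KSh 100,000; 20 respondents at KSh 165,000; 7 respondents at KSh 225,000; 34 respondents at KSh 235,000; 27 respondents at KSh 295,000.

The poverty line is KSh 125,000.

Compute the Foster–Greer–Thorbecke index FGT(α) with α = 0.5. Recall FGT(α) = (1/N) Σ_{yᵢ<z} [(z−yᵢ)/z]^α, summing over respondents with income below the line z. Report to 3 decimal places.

Incomes under z: 36×KSh 70,000, 40×KSh 100,000 (q = 76 of N = 164).
Normalized shortfalls: (125000−70000)/125000 = 0.4400 (×36); (125000−100000)/125000 = 0.2000 (×40).
Raised to α = 0.5: 0.66332 (×36); 0.44721 (×40).
Sum = 41.768242; FGT(0.5) = 41.768242 / 164 = 0.255.

0.255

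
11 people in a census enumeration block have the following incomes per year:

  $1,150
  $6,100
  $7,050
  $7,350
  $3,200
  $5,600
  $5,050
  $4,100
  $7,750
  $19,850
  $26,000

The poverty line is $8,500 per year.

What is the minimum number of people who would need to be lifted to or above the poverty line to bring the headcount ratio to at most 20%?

7

9 of the 11 people are poor, so H = 9/11 = 0.818.
A headcount ratio of at most 20% allows at most ⌊0.20 × 11⌋ = 2 poor people.
So at least 9 − 2 = 7 must be lifted.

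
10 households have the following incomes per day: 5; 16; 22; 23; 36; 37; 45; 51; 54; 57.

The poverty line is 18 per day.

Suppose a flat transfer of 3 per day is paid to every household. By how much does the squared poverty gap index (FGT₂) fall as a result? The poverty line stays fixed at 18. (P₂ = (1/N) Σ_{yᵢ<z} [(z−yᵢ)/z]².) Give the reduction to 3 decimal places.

0.023

Before: below the line — 5, 16; squared poverty gap index (FGT₂) = 0.05340.
After the 3 transfer: below the line — 8; squared poverty gap index (FGT₂) = 0.03086.
Reduction = 0.05340 − 0.03086 = 0.023.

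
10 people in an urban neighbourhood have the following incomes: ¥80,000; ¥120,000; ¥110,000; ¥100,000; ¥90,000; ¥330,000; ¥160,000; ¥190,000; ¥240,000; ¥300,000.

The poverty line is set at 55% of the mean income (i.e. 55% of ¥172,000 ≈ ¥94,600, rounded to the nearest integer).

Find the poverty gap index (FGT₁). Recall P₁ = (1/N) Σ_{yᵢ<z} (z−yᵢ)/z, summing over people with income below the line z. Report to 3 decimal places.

0.020

Poor units: ¥80,000, ¥90,000 (q = 2 of N = 10).
Gap ratios (z−y)/z: (94600−80000)/94600 = 0.1543; (94600−90000)/94600 = 0.0486.
Sum of shortfalls = 0.202960; P₁ averages over all N: 0.202960 / 10 = 0.020.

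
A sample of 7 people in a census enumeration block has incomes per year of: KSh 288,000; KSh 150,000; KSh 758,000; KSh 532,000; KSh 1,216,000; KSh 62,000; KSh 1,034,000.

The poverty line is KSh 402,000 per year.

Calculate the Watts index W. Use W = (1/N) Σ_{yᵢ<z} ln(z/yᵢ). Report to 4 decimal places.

0.4555

Below z: KSh 62,000, KSh 150,000, KSh 288,000 (q = 3 of N = 7).
Log shortfalls: ln(402000/62000) = 1.8693; ln(402000/150000) = 0.9858; ln(402000/288000) = 0.3335.
W = 3.188626 / 7 = 0.4555.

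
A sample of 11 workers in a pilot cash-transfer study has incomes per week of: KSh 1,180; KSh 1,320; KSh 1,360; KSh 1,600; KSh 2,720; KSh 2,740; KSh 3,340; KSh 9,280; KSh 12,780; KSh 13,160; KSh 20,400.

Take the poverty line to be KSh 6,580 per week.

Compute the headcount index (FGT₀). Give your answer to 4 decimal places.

7 of the 11 workers have income below KSh 6,580.
H = 7/11 = 0.6364.

0.6364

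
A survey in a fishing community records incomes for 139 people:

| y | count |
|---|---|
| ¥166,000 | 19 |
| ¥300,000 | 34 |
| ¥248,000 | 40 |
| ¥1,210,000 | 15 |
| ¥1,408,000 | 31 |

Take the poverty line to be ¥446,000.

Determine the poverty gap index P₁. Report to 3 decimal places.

Incomes under z: 19×¥166,000, 40×¥248,000, 34×¥300,000 (q = 93 of N = 139).
Shortfall ratios: (446000−166000)/446000 = 0.6278 (×19); (446000−248000)/446000 = 0.4439 (×40); (446000−300000)/446000 = 0.3274 (×34).
Σ = 40.816143. Dividing by the full population N = 139 gives P₁ = 0.294.

0.294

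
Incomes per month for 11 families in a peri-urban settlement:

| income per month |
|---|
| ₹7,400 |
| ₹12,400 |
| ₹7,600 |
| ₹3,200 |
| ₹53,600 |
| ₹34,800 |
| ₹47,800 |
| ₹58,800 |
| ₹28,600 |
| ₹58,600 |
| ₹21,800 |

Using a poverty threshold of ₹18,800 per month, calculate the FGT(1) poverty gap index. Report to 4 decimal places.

Poor units: ₹3,200, ₹7,400, ₹7,600, ₹12,400 (q = 4 of N = 11).
Relative gaps: (18800−3200)/18800 = 0.8298; (18800−7400)/18800 = 0.6064; (18800−7600)/18800 = 0.5957; (18800−12400)/18800 = 0.3404.
Σ = 2.372340. Dividing by the full population N = 11 gives P₁ = 0.2157.

0.2157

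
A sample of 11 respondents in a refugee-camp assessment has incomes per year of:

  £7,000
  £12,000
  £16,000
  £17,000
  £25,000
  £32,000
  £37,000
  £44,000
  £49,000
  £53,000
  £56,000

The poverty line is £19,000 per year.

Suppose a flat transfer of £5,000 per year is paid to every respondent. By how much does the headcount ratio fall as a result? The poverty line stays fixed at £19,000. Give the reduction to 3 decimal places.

0.182

Before: below the line — £7,000, £12,000, £16,000, £17,000; headcount ratio = 0.36364.
After the £5,000 transfer: below the line — £12,000, £17,000; headcount ratio = 0.18182.
Reduction = 0.36364 − 0.18182 = 0.182.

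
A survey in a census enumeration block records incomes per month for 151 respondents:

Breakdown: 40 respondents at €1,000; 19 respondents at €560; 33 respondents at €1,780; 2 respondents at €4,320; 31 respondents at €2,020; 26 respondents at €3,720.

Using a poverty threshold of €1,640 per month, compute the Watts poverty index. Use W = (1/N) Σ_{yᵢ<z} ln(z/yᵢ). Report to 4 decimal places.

0.2662

Below the line: 19×€560, 40×€1,000 (q = 59 of N = 151).
Log shortfalls: ln(1640/560) = 1.0745 (×19); ln(1640/1000) = 0.4947 (×40).
W = 40.203630 / 151 = 0.2662.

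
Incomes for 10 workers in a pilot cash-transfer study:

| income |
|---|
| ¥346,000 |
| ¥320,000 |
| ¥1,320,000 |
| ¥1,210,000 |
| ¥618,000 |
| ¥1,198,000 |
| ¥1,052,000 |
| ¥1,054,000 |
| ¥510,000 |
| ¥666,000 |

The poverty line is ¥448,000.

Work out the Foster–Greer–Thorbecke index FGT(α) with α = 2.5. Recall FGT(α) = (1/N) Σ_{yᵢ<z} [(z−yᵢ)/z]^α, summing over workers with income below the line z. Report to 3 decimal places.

Below the line: ¥320,000, ¥346,000 (q = 2 of N = 10).
Shortfall ratios: (448000−320000)/448000 = 0.2857; (448000−346000)/448000 = 0.2277.
Raised to α = 2.5: 0.04363; 0.02473.
Sum = 0.068369; FGT(2.5) = 0.068369 / 10 = 0.007.

0.007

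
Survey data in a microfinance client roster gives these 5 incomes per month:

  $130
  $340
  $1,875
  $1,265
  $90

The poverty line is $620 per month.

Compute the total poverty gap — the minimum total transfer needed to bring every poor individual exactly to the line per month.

$1,300

Below z: $90, $130, $340 (q = 3 of N = 5).
Individual gaps: 620−90 = 530; 620−130 = 490; 620−340 = 280.
Aggregate gap = $1,300.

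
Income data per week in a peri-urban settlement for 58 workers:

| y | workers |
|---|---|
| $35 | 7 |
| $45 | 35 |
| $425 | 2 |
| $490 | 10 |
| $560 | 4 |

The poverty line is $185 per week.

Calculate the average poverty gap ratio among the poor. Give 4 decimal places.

Below the line: 7×$35, 35×$45 (q = 42 of N = 58).
Shortfall ratios (z−y)/z: 0.8108 (×7), 0.7568 (×35); sum = 32.162162.
I averages over the q = 42 poor units only: 32.162162 / 42 = 0.7658.

0.7658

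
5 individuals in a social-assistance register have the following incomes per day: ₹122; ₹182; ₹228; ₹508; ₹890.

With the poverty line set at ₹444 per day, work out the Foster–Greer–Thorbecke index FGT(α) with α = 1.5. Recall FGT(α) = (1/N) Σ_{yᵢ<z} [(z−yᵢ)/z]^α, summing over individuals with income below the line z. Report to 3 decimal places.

Incomes under z: ₹122, ₹182, ₹228 (q = 3 of N = 5).
Normalized shortfalls: (444−122)/444 = 0.7252; (444−182)/444 = 0.5901; (444−228)/444 = 0.4865.
Raised to α = 1.5: 0.61760; 0.45329; 0.33932.
Sum = 1.410212; FGT(1.5) = 1.410212 / 5 = 0.282.

0.282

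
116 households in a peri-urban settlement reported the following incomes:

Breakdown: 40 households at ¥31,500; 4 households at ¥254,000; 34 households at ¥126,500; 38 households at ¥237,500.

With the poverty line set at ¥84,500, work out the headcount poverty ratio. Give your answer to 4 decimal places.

40 of the 116 households have income below ¥84,500.
H = 40/116 = 0.3448.

0.3448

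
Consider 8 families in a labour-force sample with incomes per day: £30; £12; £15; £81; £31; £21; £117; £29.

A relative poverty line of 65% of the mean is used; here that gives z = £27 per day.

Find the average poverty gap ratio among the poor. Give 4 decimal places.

0.4074

Below z: £12, £15, £21 (q = 3 of N = 8).
Relative gaps: 0.5556, 0.4444, 0.2222; sum = 1.222222.
I averages over the q = 3 poor units only: 1.222222 / 3 = 0.4074.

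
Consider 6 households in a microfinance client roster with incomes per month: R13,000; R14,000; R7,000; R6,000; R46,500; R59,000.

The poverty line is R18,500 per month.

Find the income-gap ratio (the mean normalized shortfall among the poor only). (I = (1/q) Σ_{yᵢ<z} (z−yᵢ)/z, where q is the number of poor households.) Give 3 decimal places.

0.459

Incomes under z: R6,000, R7,000, R13,000, R14,000 (q = 4 of N = 6).
Relative gaps: 0.6757, 0.6216, 0.2973, 0.2432; sum = 1.837838.
I averages over the q = 4 poor units only: 1.837838 / 4 = 0.459.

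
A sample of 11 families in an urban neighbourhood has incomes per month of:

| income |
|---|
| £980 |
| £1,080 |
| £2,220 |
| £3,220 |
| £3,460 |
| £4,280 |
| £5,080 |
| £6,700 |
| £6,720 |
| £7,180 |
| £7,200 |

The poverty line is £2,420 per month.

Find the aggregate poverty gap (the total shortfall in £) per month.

Below the line: £980, £1,080, £2,220 (q = 3 of N = 11).
Individual gaps: 2420−980 = 1440; 2420−1080 = 1340; 2420−2220 = 200.
Aggregate gap = £2,980.

£2,980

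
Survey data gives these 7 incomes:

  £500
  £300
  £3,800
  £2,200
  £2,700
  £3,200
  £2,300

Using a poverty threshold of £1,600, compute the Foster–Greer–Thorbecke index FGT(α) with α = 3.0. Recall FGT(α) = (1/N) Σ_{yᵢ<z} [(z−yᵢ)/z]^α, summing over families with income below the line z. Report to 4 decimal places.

0.1230

Incomes under z: £300, £500 (q = 2 of N = 7).
Normalized shortfalls: (1600−300)/1600 = 0.8125; (1600−500)/1600 = 0.6875.
Raised to α = 3.0: 0.53638; 0.32495.
Sum = 0.861328; FGT(3.0) = 0.861328 / 7 = 0.1230.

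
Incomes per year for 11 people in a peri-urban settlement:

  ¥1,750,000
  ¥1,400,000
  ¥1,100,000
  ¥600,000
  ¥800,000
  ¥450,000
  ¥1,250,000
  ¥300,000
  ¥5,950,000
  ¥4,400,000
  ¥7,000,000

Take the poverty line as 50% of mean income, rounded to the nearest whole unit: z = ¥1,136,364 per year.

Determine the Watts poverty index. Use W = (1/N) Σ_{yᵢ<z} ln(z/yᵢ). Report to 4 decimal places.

Below the line: ¥300,000, ¥450,000, ¥600,000, ¥800,000, ¥1,100,000 (q = 5 of N = 11).
Log shortfalls: ln(1136364/300000) = 1.3318; ln(1136364/450000) = 0.9263; ln(1136364/600000) = 0.6387; ln(1136364/800000) = 0.3510; ln(1136364/1100000) = 0.0325.
W = 3.280308 / 11 = 0.2982.

0.2982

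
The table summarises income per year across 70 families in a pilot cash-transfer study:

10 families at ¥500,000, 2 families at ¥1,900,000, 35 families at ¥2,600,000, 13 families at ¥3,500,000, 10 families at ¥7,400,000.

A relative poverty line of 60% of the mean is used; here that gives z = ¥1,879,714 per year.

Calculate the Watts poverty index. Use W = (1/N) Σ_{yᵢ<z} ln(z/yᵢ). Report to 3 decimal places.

Below the line: 10×¥500,000 (q = 10 of N = 70).
Log shortfalls: ln(1879714/500000) = 1.3243 (×10).
W = 13.242668 / 70 = 0.189.

0.189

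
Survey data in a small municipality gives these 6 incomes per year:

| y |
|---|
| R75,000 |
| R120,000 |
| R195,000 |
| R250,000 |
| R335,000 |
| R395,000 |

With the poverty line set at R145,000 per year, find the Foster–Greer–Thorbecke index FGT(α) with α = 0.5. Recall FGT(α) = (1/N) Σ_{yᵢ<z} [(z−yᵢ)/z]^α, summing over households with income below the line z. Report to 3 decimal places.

0.185

Poor units: R75,000, R120,000 (q = 2 of N = 6).
Normalized shortfalls: (145000−75000)/145000 = 0.4828; (145000−120000)/145000 = 0.1724.
Raised to α = 0.5: 0.69481; 0.41523.
Sum = 1.110036; FGT(0.5) = 1.110036 / 6 = 0.185.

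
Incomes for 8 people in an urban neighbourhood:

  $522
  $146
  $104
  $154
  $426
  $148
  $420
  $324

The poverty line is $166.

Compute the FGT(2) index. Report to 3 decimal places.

0.021

Poor units: $104, $146, $148, $154 (q = 4 of N = 8).
Shortfall ratios: (166−104)/166 = 0.3735; (166−146)/166 = 0.1205; (166−148)/166 = 0.1084; (166−154)/166 = 0.0723.
Squared: 0.1395; 0.0145; 0.0118; 0.0052.
Sum = 0.170997; P₂ = 0.170997 / 8 = 0.021.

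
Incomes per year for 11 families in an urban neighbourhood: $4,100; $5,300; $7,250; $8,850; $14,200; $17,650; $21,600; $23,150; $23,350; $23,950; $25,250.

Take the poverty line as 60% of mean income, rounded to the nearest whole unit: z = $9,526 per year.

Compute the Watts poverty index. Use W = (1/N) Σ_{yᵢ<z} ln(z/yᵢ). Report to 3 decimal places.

0.161

Below the line: $4,100, $5,300, $7,250, $8,850 (q = 4 of N = 11).
ln(z/y) terms: ln(9526/4100) = 0.8430; ln(9526/5300) = 0.5863; ln(9526/7250) = 0.2730; ln(9526/8850) = 0.0736.
W = 1.775987 / 11 = 0.161.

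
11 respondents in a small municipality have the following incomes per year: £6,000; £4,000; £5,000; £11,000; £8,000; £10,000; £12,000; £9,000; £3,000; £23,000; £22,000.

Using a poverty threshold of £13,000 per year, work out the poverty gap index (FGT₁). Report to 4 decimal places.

0.3427

Incomes under z: £3,000, £4,000, £5,000, £6,000, £8,000, £9,000, £10,000, £11,000, £12,000 (q = 9 of N = 11).
Normalized shortfalls: (13000−3000)/13000 = 0.7692; (13000−4000)/13000 = 0.6923; (13000−5000)/13000 = 0.6154; (13000−6000)/13000 = 0.5385; (13000−8000)/13000 = 0.3846; (13000−9000)/13000 = 0.3077; (13000−10000)/13000 = 0.2308; (13000−11000)/13000 = 0.1538; (13000−12000)/13000 = 0.0769.
Σ = 3.769231. Dividing by the full population N = 11 gives P₁ = 0.3427.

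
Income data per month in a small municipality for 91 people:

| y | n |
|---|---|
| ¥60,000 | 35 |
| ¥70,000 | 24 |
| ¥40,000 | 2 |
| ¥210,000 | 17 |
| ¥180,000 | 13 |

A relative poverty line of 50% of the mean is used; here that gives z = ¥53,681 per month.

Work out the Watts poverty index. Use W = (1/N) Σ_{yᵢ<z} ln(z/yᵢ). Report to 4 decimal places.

Below the line: 2×¥40,000 (q = 2 of N = 91).
Log shortfalls: ln(53681/40000) = 0.2942 (×2).
W = 0.588359 / 91 = 0.0065.

0.0065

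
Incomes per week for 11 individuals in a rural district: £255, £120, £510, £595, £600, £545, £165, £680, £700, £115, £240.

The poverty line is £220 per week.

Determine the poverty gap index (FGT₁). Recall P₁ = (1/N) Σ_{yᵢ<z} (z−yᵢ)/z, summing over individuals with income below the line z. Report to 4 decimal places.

Below z: £115, £120, £165 (q = 3 of N = 11).
Relative gaps: (220−115)/220 = 0.4773; (220−120)/220 = 0.4545; (220−165)/220 = 0.2500.
Sum of shortfalls = 1.181818; P₁ averages over all N: 1.181818 / 11 = 0.1074.

0.1074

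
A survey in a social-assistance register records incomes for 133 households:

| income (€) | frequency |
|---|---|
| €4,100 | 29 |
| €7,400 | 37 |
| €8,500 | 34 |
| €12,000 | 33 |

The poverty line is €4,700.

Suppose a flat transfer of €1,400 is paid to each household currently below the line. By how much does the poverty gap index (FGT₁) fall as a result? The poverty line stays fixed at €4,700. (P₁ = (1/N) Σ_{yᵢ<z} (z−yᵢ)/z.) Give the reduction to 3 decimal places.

0.028

Before: below the line — 29×€4,100; poverty gap index (FGT₁) = 0.02784.
After the €1,400 transfer: below the line — none; poverty gap index (FGT₁) = 0.00000.
Reduction = 0.02784 − 0.00000 = 0.028.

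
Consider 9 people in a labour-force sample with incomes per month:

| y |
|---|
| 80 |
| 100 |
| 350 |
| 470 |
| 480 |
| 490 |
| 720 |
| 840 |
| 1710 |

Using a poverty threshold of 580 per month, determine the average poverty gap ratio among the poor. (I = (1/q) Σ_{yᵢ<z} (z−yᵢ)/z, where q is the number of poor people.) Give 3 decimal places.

Poor units: 80, 100, 350, 470, 480, 490 (q = 6 of N = 9).
Shortfall ratios (z−y)/z: 0.8621, 0.8276, 0.3966, 0.1897, 0.1724, 0.1552; sum = 2.603448.
The income-gap ratio divides by q (the poor only): 2.603448 / 6 = 0.434.

0.434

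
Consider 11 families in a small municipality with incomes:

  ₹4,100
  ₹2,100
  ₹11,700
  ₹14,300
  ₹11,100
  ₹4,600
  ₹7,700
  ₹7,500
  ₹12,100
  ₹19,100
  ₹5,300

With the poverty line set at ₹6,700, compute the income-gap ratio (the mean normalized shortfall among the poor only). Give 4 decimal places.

Below z: ₹2,100, ₹4,100, ₹4,600, ₹5,300 (q = 4 of N = 11).
Shortfall ratios (z−y)/z: 0.6866, 0.3881, 0.3134, 0.2090; sum = 1.597015.
The income-gap ratio divides by q (the poor only): 1.597015 / 4 = 0.3993.

0.3993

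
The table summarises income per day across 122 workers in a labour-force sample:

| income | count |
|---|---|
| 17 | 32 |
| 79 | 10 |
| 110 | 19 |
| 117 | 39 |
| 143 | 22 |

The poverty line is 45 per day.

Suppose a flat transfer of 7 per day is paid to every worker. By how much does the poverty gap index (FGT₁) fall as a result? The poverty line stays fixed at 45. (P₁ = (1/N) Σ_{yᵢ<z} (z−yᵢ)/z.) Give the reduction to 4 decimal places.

Before: below the line — 32×17; poverty gap index (FGT₁) = 0.163206.
After the 7 transfer: below the line — 32×24; poverty gap index (FGT₁) = 0.122404.
Reduction = 0.163206 − 0.122404 = 0.0408.

0.0408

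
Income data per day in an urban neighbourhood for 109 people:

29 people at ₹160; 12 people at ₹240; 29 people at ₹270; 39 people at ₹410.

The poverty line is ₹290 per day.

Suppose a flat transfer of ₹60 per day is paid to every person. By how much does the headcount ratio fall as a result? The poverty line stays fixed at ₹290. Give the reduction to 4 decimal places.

Before: below the line — 29×₹160, 12×₹240, 29×₹270; headcount ratio = 0.642202.
After the ₹60 transfer: below the line — 29×₹220; headcount ratio = 0.266055.
Reduction = 0.642202 − 0.266055 = 0.3761.

0.3761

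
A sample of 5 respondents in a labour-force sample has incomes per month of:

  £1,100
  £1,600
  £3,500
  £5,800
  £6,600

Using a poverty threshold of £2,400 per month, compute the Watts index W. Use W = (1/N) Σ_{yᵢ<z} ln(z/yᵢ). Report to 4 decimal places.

0.2371

Incomes under z: £1,100, £1,600 (q = 2 of N = 5).
Log shortfalls: ln(2400/1100) = 0.7802; ln(2400/1600) = 0.4055.
W = 1.185624 / 5 = 0.2371.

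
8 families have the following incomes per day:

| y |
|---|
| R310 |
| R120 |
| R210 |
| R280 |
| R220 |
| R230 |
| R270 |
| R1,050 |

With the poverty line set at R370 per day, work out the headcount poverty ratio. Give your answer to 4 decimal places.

7 of the 8 families have income below R370.
H = 7/8 = 0.8750.

0.8750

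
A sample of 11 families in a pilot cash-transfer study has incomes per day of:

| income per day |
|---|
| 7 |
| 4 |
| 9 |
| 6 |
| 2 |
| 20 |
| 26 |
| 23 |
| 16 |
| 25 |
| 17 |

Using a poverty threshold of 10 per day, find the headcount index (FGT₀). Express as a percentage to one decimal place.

5 of the 11 families have income below 10.
H = 5/11 = 45.5%.

45.5%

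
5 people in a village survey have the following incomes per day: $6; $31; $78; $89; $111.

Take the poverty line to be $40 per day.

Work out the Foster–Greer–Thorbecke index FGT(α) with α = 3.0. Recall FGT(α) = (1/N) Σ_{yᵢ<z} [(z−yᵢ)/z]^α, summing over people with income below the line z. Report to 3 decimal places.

Below the line: $6, $31 (q = 2 of N = 5).
Relative gaps: (40−6)/40 = 0.8500; (40−31)/40 = 0.2250.
Raised to α = 3.0: 0.61412; 0.01139.
Sum = 0.625516; FGT(3.0) = 0.625516 / 5 = 0.125.

0.125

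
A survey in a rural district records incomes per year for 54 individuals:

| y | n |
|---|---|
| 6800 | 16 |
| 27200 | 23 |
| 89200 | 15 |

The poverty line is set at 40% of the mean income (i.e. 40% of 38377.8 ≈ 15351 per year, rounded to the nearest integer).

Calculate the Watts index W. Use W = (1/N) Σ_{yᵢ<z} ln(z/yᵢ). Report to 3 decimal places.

0.241

Below z: 16×6800 (q = 16 of N = 54).
ln(z/y) terms: ln(15351/6800) = 0.8143 (×16).
W = 13.028128 / 54 = 0.241.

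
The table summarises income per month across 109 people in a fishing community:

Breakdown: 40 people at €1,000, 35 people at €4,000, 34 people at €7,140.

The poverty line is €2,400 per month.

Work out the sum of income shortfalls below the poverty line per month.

Poor units: 40×€1,000 (q = 40 of N = 109).
Individual gaps: 40×(2400−1000) = 56000.
Aggregate gap = €56,000.

€56,000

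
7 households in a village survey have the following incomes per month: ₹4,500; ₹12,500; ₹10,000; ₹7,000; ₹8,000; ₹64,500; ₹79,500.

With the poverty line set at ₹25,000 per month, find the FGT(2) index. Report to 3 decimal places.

0.323

Below the line: ₹4,500, ₹7,000, ₹8,000, ₹10,000, ₹12,500 (q = 5 of N = 7).
Relative gaps: (25000−4500)/25000 = 0.8200; (25000−7000)/25000 = 0.7200; (25000−8000)/25000 = 0.6800; (25000−10000)/25000 = 0.6000; (25000−12500)/25000 = 0.5000.
Squared: 0.6724; 0.5184; 0.4624; 0.3600; 0.2500.
Sum = 2.263200; P₂ = 2.263200 / 7 = 0.323.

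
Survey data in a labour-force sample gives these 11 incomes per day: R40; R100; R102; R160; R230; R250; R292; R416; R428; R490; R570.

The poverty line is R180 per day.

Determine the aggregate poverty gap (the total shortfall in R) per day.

R318

Incomes under z: R40, R100, R102, R160 (q = 4 of N = 11).
Individual gaps: 180−40 = 140; 180−100 = 80; 180−102 = 78; 180−160 = 20.
Aggregate gap = R318.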